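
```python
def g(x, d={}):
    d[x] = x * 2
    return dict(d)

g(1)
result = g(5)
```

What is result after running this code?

Step 1: Mutable default dict is shared across calls.
Step 2: First call adds 1: 2. Second call adds 5: 10.
Step 3: result = {1: 2, 5: 10}

The answer is {1: 2, 5: 10}.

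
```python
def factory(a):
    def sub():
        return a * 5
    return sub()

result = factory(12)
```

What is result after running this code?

Step 1: factory(12) binds parameter a = 12.
Step 2: sub() accesses a = 12 from enclosing scope.
Step 3: result = 12 * 5 = 60

The answer is 60.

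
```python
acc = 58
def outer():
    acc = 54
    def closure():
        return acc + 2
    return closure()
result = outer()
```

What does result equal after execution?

Step 1: outer() shadows global acc with acc = 54.
Step 2: closure() finds acc = 54 in enclosing scope, computes 54 + 2 = 56.
Step 3: result = 56

The answer is 56.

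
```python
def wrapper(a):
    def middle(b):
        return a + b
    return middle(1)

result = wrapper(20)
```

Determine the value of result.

Step 1: wrapper(20) passes a = 20.
Step 2: middle(1) has b = 1, reads a = 20 from enclosing.
Step 3: result = 20 + 1 = 21

The answer is 21.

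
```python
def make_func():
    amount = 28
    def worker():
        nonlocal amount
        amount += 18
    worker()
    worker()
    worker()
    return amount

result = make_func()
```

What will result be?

Step 1: amount starts at 28.
Step 2: worker() is called 3 times, each adding 18.
Step 3: amount = 28 + 18 * 3 = 82

The answer is 82.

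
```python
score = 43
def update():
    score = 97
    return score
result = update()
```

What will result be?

Step 1: Global score = 43.
Step 2: update() creates local score = 97, shadowing the global.
Step 3: Returns local score = 97. result = 97

The answer is 97.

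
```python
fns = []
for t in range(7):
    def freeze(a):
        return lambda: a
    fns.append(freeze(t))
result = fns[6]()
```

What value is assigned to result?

Step 1: freeze(t) creates a new scope capturing a = t at call time.
Step 2: fns[6] = freeze(6), so its lambda captures a = 6.
Step 3: result = 6 (closure factory fixes late binding)

The answer is 6.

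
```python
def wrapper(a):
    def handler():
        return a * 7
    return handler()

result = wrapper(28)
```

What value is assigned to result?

Step 1: wrapper(28) binds parameter a = 28.
Step 2: handler() accesses a = 28 from enclosing scope.
Step 3: result = 28 * 7 = 196

The answer is 196.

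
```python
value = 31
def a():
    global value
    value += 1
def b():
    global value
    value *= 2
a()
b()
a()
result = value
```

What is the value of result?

Step 1: value = 31.
Step 2: a(): value = 31 + 1 = 32.
Step 3: b(): value = 32 * 2 = 64.
Step 4: a(): value = 64 + 1 = 65

The answer is 65.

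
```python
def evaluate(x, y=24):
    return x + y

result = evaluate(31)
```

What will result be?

Step 1: evaluate(31) uses default y = 24.
Step 2: Returns 31 + 24 = 55.
Step 3: result = 55

The answer is 55.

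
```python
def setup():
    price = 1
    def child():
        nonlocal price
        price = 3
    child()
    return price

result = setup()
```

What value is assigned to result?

Step 1: setup() sets price = 1.
Step 2: child() uses nonlocal to reassign price = 3.
Step 3: result = 3

The answer is 3.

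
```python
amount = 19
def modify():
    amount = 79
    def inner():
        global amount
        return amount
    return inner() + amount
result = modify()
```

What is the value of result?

Step 1: Global amount = 19. modify() shadows with local amount = 79.
Step 2: inner() uses global keyword, so inner() returns global amount = 19.
Step 3: modify() returns 19 + 79 = 98

The answer is 98.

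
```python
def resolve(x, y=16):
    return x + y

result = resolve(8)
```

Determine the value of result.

Step 1: resolve(8) uses default y = 16.
Step 2: Returns 8 + 16 = 24.
Step 3: result = 24

The answer is 24.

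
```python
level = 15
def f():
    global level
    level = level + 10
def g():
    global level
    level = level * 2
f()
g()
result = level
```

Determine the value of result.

Step 1: level = 15.
Step 2: f() adds 10: level = 15 + 10 = 25.
Step 3: g() doubles: level = 25 * 2 = 50.
Step 4: result = 50

The answer is 50.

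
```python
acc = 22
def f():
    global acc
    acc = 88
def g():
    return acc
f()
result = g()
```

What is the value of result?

Step 1: acc = 22.
Step 2: f() sets global acc = 88.
Step 3: g() reads global acc = 88. result = 88

The answer is 88.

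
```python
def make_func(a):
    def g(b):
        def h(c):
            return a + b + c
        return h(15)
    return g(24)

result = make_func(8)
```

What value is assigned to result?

Step 1: a = 8, b = 24, c = 15 across three nested scopes.
Step 2: h() accesses all three via LEGB rule.
Step 3: result = 8 + 24 + 15 = 47

The answer is 47.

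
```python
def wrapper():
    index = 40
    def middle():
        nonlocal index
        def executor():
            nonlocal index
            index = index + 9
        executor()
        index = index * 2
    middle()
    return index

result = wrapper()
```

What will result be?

Step 1: index = 40.
Step 2: executor() adds 9: index = 40 + 9 = 49.
Step 3: middle() doubles: index = 49 * 2 = 98.
Step 4: result = 98

The answer is 98.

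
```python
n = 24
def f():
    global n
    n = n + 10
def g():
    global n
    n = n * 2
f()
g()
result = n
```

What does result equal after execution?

Step 1: n = 24.
Step 2: f() adds 10: n = 24 + 10 = 34.
Step 3: g() doubles: n = 34 * 2 = 68.
Step 4: result = 68

The answer is 68.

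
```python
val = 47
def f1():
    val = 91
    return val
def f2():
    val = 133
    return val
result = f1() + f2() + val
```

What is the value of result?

Step 1: Each function shadows global val with its own local.
Step 2: f1() returns 91, f2() returns 133.
Step 3: Global val = 47 is unchanged. result = 91 + 133 + 47 = 271

The answer is 271.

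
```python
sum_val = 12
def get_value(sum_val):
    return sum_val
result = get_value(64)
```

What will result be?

Step 1: Global sum_val = 12.
Step 2: get_value(64) takes parameter sum_val = 64, which shadows the global.
Step 3: result = 64

The answer is 64.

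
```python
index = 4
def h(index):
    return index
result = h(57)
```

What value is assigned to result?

Step 1: Global index = 4.
Step 2: h(57) takes parameter index = 57, which shadows the global.
Step 3: result = 57

The answer is 57.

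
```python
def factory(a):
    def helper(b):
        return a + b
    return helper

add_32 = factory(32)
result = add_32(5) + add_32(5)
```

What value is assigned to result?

Step 1: add_32 captures a = 32.
Step 2: add_32(5) = 32 + 5 = 37, called twice.
Step 3: result = 37 + 37 = 74

The answer is 74.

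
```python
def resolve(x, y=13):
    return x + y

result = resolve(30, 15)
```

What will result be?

Step 1: resolve(30, 15) overrides default y with 15.
Step 2: Returns 30 + 15 = 45.
Step 3: result = 45

The answer is 45.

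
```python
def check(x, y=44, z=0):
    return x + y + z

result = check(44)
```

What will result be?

Step 1: check(44) uses defaults y = 44, z = 0.
Step 2: Returns 44 + 44 + 0 = 88.
Step 3: result = 88

The answer is 88.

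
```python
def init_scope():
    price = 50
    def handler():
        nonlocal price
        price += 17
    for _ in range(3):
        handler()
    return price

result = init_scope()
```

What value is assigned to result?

Step 1: price = 50.
Step 2: handler() is called 3 times in a loop, each adding 17 via nonlocal.
Step 3: price = 50 + 17 * 3 = 101

The answer is 101.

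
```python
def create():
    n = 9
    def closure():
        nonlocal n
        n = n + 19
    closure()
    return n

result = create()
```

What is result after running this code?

Step 1: create() sets n = 9.
Step 2: closure() uses nonlocal to modify n in create's scope: n = 9 + 19 = 28.
Step 3: create() returns the modified n = 28

The answer is 28.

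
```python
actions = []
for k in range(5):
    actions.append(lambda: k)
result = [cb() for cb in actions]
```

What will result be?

Step 1: All 5 lambdas share the same variable k.
Step 2: After the loop, k = 4.
Step 3: Each call returns 4. result = [4, 4, 4, 4, 4]

The answer is [4, 4, 4, 4, 4].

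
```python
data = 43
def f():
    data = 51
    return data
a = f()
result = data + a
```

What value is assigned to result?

Step 1: Global data = 43. f() returns local data = 51.
Step 2: a = 51. Global data still = 43.
Step 3: result = 43 + 51 = 94

The answer is 94.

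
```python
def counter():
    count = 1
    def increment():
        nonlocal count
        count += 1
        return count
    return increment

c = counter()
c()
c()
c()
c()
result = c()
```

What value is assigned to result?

Step 1: counter() creates closure with count = 1.
Step 2: Each c() call increments count via nonlocal. After 5 calls: 1 + 5 = 6.
Step 3: result = 6

The answer is 6.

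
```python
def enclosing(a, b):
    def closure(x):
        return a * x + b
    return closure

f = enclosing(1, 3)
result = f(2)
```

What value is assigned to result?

Step 1: enclosing(1, 3) captures a = 1, b = 3.
Step 2: f(2) computes 1 * 2 + 3 = 5.
Step 3: result = 5

The answer is 5.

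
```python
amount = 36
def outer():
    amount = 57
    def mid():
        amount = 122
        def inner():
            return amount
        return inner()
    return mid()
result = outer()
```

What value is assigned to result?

Step 1: Three levels of shadowing: global 36, outer 57, mid 122.
Step 2: inner() finds amount = 122 in enclosing mid() scope.
Step 3: result = 122

The answer is 122.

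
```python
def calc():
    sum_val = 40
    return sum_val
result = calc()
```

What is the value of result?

Step 1: calc() defines sum_val = 40 in its local scope.
Step 2: return sum_val finds the local variable sum_val = 40.
Step 3: result = 40

The answer is 40.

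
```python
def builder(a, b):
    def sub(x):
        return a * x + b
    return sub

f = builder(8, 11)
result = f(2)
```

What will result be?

Step 1: builder(8, 11) captures a = 8, b = 11.
Step 2: f(2) computes 8 * 2 + 11 = 27.
Step 3: result = 27

The answer is 27.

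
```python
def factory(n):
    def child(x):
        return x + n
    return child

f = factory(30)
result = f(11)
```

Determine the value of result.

Step 1: factory(30) creates a closure that captures n = 30.
Step 2: f(11) calls the closure with x = 11, returning 11 + 30 = 41.
Step 3: result = 41

The answer is 41.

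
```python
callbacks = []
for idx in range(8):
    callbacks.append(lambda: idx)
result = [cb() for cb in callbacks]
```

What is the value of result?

Step 1: All 8 lambdas share the same variable idx.
Step 2: After the loop, idx = 7.
Step 3: Each call returns 7. result = [7, 7, 7, 7, 7, 7, 7, 7]

The answer is [7, 7, 7, 7, 7, 7, 7, 7].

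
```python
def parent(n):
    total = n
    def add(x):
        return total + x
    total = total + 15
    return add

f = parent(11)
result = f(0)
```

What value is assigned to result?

Step 1: parent(11) sets total = 11, then total = 11 + 15 = 26.
Step 2: Closures capture by reference, so add sees total = 26.
Step 3: f(0) returns 26 + 0 = 26

The answer is 26.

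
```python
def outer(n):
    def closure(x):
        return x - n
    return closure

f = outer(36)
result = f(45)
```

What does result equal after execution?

Step 1: outer(36) creates a closure capturing n = 36.
Step 2: f(45) computes 45 - 36 = 9.
Step 3: result = 9

The answer is 9.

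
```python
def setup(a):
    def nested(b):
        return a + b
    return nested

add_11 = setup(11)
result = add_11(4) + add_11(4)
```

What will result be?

Step 1: add_11 captures a = 11.
Step 2: add_11(4) = 11 + 4 = 15, called twice.
Step 3: result = 15 + 15 = 30

The answer is 30.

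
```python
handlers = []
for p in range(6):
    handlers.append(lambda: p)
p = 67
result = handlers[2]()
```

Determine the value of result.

Step 1: Lambdas capture the variable p by reference, not by value.
Step 2: After the loop, p is reassigned to 67.
Step 3: handlers[2]() looks up the current p = 67. result = 67

The answer is 67.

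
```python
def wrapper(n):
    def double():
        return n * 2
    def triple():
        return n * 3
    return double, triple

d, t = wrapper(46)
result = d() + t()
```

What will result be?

Step 1: Both closures capture the same n = 46.
Step 2: d() = 46 * 2 = 92, t() = 46 * 3 = 138.
Step 3: result = 92 + 138 = 230

The answer is 230.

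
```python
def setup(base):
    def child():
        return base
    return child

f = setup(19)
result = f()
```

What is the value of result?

Step 1: setup(19) creates closure capturing base = 19.
Step 2: f() returns the captured base = 19.
Step 3: result = 19

The answer is 19.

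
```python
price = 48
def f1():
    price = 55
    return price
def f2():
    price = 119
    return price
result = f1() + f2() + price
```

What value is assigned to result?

Step 1: Each function shadows global price with its own local.
Step 2: f1() returns 55, f2() returns 119.
Step 3: Global price = 48 is unchanged. result = 55 + 119 + 48 = 222

The answer is 222.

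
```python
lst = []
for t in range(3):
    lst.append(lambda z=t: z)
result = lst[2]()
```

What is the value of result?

Step 1: Default argument z=t captures t's value at each iteration.
Step 2: lst[2] captured z = 2 when t was 2.
Step 3: result = 2

The answer is 2.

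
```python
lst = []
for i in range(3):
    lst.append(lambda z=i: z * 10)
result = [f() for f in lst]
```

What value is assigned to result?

Step 1: Default arg z=i captures i at each iteration.
Step 2: lst[k] has z defaulting to k, returns k * 10.
Step 3: result = [0, 10, 20]

The answer is [0, 10, 20].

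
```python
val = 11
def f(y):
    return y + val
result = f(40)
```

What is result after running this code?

Step 1: val = 11 is defined globally.
Step 2: f(40) uses parameter y = 40 and looks up val from global scope = 11.
Step 3: result = 40 + 11 = 51

The answer is 51.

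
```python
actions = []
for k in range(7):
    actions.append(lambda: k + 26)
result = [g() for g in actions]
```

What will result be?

Step 1: All lambdas capture k by reference. After the loop, k = 6.
Step 2: Each call returns 6 + 26 = 32.
Step 3: result = [32, 32, 32, 32, 32, 32, 32]

The answer is [32, 32, 32, 32, 32, 32, 32].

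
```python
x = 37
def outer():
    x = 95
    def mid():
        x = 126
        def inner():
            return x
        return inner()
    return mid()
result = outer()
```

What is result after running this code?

Step 1: Three levels of shadowing: global 37, outer 95, mid 126.
Step 2: inner() finds x = 126 in enclosing mid() scope.
Step 3: result = 126

The answer is 126.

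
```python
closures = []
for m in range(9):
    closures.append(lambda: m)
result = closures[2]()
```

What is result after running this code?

Step 1: The loop creates 9 lambdas, all referencing the same variable m.
Step 2: After the loop, m = 8 (final value).
Step 3: closures[2]() looks up m at call time and finds 8. This is the late binding gotcha. result = 8

The answer is 8.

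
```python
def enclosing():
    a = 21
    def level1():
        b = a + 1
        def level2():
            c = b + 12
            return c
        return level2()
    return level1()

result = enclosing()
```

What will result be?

Step 1: a = 21. b = a + 1 = 22.
Step 2: c = b + 12 = 22 + 12 = 34.
Step 3: result = 34

The answer is 34.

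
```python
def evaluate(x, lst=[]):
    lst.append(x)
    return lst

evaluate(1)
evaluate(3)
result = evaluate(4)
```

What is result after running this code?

Step 1: Mutable default argument gotcha! The list [] is created once.
Step 2: Each call appends to the SAME list: [1], [1, 3], [1, 3, 4].
Step 3: result = [1, 3, 4]

The answer is [1, 3, 4].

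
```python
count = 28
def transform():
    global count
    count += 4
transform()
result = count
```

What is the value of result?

Step 1: count = 28 globally.
Step 2: transform() modifies global count: count += 4 = 32.
Step 3: result = 32

The answer is 32.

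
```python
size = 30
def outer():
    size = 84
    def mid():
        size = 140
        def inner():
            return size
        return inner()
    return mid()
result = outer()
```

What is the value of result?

Step 1: Three levels of shadowing: global 30, outer 84, mid 140.
Step 2: inner() finds size = 140 in enclosing mid() scope.
Step 3: result = 140

The answer is 140.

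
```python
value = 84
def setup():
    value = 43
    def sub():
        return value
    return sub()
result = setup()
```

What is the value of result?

Step 1: value = 84 globally, but setup() defines value = 43 locally.
Step 2: sub() looks up value. Not in local scope, so checks enclosing scope (setup) and finds value = 43.
Step 3: result = 43

The answer is 43.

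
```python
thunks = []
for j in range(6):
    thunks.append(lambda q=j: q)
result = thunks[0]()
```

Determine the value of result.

Step 1: Default argument q=j captures j's value at each iteration.
Step 2: thunks[0] captured q = 0 when j was 0.
Step 3: result = 0

The answer is 0.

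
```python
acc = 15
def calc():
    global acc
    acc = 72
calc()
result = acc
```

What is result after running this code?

Step 1: acc = 15 globally.
Step 2: calc() declares global acc and sets it to 72.
Step 3: After calc(), global acc = 72. result = 72

The answer is 72.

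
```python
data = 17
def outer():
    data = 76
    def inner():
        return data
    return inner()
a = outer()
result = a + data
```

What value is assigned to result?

Step 1: outer() has local data = 76. inner() reads from enclosing.
Step 2: outer() returns 76. Global data = 17 unchanged.
Step 3: result = 76 + 17 = 93

The answer is 93.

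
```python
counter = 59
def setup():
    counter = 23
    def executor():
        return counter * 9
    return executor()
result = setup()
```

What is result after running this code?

Step 1: setup() shadows global counter with counter = 23.
Step 2: executor() finds counter = 23 in enclosing scope, computes 23 * 9 = 207.
Step 3: result = 207

The answer is 207.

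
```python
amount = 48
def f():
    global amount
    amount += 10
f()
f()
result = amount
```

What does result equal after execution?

Step 1: amount = 48.
Step 2: First f(): amount = 48 + 10 = 58.
Step 3: Second f(): amount = 58 + 10 = 68. result = 68

The answer is 68.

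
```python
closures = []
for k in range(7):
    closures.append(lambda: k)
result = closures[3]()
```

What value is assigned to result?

Step 1: The loop creates 7 lambdas, all referencing the same variable k.
Step 2: After the loop, k = 6 (final value).
Step 3: closures[3]() looks up k at call time and finds 6. This is the late binding gotcha. result = 6

The answer is 6.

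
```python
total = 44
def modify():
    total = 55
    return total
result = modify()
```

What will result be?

Step 1: Global total = 44.
Step 2: modify() creates local total = 55, shadowing the global.
Step 3: Returns local total = 55. result = 55

The answer is 55.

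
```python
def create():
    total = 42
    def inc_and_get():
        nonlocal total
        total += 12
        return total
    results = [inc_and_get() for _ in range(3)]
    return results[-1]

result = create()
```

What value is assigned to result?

Step 1: total = 42.
Step 2: Three calls to inc_and_get(), each adding 12.
Step 3: Last value = 42 + 12 * 3 = 78

The answer is 78.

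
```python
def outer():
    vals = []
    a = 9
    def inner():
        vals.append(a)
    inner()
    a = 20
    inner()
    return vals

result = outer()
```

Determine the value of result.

Step 1: a = 9. inner() appends current a to vals.
Step 2: First inner(): appends 9. Then a = 20.
Step 3: Second inner(): appends 20 (closure sees updated a). result = [9, 20]

The answer is [9, 20].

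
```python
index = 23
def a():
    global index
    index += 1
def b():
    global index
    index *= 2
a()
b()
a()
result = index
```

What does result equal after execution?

Step 1: index = 23.
Step 2: a(): index = 23 + 1 = 24.
Step 3: b(): index = 24 * 2 = 48.
Step 4: a(): index = 48 + 1 = 49

The answer is 49.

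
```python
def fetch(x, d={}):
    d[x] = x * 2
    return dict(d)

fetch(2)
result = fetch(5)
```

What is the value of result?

Step 1: Mutable default dict is shared across calls.
Step 2: First call adds 2: 4. Second call adds 5: 10.
Step 3: result = {2: 4, 5: 10}

The answer is {2: 4, 5: 10}.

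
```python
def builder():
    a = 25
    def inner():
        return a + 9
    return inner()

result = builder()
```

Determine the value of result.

Step 1: builder() defines a = 25.
Step 2: inner() reads a = 25 from enclosing scope, returns 25 + 9 = 34.
Step 3: result = 34

The answer is 34.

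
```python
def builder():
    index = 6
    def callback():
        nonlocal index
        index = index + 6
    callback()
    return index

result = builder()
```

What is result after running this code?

Step 1: builder() sets index = 6.
Step 2: callback() uses nonlocal to modify index in builder's scope: index = 6 + 6 = 12.
Step 3: builder() returns the modified index = 12

The answer is 12.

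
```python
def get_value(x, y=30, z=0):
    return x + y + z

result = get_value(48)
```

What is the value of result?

Step 1: get_value(48) uses defaults y = 30, z = 0.
Step 2: Returns 48 + 30 + 0 = 78.
Step 3: result = 78

The answer is 78.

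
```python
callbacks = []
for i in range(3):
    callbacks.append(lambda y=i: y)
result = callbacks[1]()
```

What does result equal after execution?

Step 1: Default argument y=i captures i's value at each iteration.
Step 2: callbacks[1] captured y = 1 when i was 1.
Step 3: result = 1

The answer is 1.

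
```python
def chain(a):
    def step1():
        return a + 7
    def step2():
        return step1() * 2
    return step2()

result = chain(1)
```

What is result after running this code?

Step 1: chain(1) captures a = 1.
Step 2: step2() calls step1() which returns 1 + 7 = 8.
Step 3: step2() returns 8 * 2 = 16

The answer is 16.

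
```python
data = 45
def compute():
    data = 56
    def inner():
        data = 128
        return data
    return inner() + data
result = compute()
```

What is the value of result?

Step 1: compute() has local data = 56. inner() has local data = 128.
Step 2: inner() returns its local data = 128.
Step 3: compute() returns 128 + its own data (56) = 184

The answer is 184.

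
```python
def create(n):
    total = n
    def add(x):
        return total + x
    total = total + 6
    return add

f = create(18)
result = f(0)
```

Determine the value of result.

Step 1: create(18) sets total = 18, then total = 18 + 6 = 24.
Step 2: Closures capture by reference, so add sees total = 24.
Step 3: f(0) returns 24 + 0 = 24

The answer is 24.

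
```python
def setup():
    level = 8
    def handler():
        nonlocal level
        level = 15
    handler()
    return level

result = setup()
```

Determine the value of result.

Step 1: setup() sets level = 8.
Step 2: handler() uses nonlocal to reassign level = 15.
Step 3: result = 15

The answer is 15.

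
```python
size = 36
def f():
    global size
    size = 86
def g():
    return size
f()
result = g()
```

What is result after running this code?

Step 1: size = 36.
Step 2: f() sets global size = 86.
Step 3: g() reads global size = 86. result = 86

The answer is 86.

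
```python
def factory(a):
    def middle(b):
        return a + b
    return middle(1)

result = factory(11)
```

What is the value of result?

Step 1: factory(11) passes a = 11.
Step 2: middle(1) has b = 1, reads a = 11 from enclosing.
Step 3: result = 11 + 1 = 12

The answer is 12.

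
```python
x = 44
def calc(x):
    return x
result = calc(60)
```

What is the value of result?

Step 1: Global x = 44.
Step 2: calc(60) takes parameter x = 60, which shadows the global.
Step 3: result = 60

The answer is 60.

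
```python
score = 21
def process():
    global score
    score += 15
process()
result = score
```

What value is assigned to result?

Step 1: score = 21 globally.
Step 2: process() modifies global score: score += 15 = 36.
Step 3: result = 36

The answer is 36.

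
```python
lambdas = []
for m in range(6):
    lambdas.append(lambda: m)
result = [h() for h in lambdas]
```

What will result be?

Step 1: All 6 lambdas share the same variable m.
Step 2: After the loop, m = 5.
Step 3: Each call returns 5. result = [5, 5, 5, 5, 5, 5]

The answer is [5, 5, 5, 5, 5, 5].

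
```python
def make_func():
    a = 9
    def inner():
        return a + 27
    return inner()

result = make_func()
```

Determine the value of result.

Step 1: make_func() defines a = 9.
Step 2: inner() reads a = 9 from enclosing scope, returns 9 + 27 = 36.
Step 3: result = 36

The answer is 36.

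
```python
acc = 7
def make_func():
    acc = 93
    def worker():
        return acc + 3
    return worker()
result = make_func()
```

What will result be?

Step 1: make_func() shadows global acc with acc = 93.
Step 2: worker() finds acc = 93 in enclosing scope, computes 93 + 3 = 96.
Step 3: result = 96

The answer is 96.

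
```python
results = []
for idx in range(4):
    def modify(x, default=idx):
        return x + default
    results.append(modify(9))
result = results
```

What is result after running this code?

Step 1: Default argument default=idx is evaluated at function definition time.
Step 2: Each iteration creates modify with default = current idx value.
Step 3: modify(9) returns 9 + default. results = [9, 10, 11, 12]

The answer is [9, 10, 11, 12].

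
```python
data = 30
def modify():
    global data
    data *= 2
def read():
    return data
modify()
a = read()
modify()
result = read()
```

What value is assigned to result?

Step 1: data = 30.
Step 2: First modify(): data = 30 * 2 = 60.
Step 3: Second modify(): data = 60 * 2 = 120.
Step 4: read() returns 120

The answer is 120.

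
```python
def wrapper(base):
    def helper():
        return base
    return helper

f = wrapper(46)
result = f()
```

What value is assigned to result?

Step 1: wrapper(46) creates closure capturing base = 46.
Step 2: f() returns the captured base = 46.
Step 3: result = 46

The answer is 46.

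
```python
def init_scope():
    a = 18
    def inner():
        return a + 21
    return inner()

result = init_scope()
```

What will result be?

Step 1: init_scope() defines a = 18.
Step 2: inner() reads a = 18 from enclosing scope, returns 18 + 21 = 39.
Step 3: result = 39

The answer is 39.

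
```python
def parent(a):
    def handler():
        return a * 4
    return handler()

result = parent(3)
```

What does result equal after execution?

Step 1: parent(3) binds parameter a = 3.
Step 2: handler() accesses a = 3 from enclosing scope.
Step 3: result = 3 * 4 = 12

The answer is 12.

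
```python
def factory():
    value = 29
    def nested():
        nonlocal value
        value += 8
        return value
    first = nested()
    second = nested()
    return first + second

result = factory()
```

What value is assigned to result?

Step 1: value starts at 29.
Step 2: First call: value = 29 + 8 = 37, returns 37.
Step 3: Second call: value = 37 + 8 = 45, returns 45.
Step 4: result = 37 + 45 = 82

The answer is 82.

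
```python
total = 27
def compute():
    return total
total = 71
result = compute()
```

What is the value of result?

Step 1: total is first set to 27, then reassigned to 71.
Step 2: compute() is called after the reassignment, so it looks up the current global total = 71.
Step 3: result = 71

The answer is 71.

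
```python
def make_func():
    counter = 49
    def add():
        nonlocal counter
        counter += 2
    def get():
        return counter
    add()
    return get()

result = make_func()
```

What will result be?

Step 1: counter = 49. add() modifies it via nonlocal, get() reads it.
Step 2: add() makes counter = 49 + 2 = 51.
Step 3: get() returns 51. result = 51

The answer is 51.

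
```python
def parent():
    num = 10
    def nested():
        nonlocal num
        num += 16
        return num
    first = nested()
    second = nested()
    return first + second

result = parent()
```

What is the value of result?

Step 1: num starts at 10.
Step 2: First call: num = 10 + 16 = 26, returns 26.
Step 3: Second call: num = 26 + 16 = 42, returns 42.
Step 4: result = 26 + 42 = 68

The answer is 68.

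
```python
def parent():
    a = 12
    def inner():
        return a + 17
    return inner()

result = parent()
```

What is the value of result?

Step 1: parent() defines a = 12.
Step 2: inner() reads a = 12 from enclosing scope, returns 12 + 17 = 29.
Step 3: result = 29

The answer is 29.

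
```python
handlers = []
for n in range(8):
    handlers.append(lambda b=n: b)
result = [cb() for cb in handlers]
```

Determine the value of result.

Step 1: Default arg b=n captures n at each iteration.
Step 2: Each lambda has its own default: 0, 1, ..., 7.
Step 3: result = [0, 1, 2, 3, 4, 5, 6, 7]

The answer is [0, 1, 2, 3, 4, 5, 6, 7].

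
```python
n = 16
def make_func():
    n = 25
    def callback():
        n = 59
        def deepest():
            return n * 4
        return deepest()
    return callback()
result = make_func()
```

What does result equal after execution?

Step 1: deepest() looks up n through LEGB: not local, finds n = 59 in enclosing callback().
Step 2: Returns 59 * 4 = 236.
Step 3: result = 236

The answer is 236.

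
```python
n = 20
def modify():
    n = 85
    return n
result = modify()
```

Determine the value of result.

Step 1: Global n = 20.
Step 2: modify() creates local n = 85, shadowing the global.
Step 3: Returns local n = 85. result = 85

The answer is 85.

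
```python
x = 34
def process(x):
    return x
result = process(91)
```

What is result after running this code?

Step 1: Global x = 34.
Step 2: process(91) takes parameter x = 91, which shadows the global.
Step 3: result = 91

The answer is 91.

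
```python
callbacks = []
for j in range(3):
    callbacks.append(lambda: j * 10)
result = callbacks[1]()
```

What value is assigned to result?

Step 1: All lambdas reference the same variable j (late binding).
Step 2: After the loop, j = 2. Every lambda returns j * 10.
Step 3: callbacks[1]() = 2 * 10 = 20

The answer is 20.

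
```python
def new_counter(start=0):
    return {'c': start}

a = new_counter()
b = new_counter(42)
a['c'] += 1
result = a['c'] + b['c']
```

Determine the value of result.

Step 1: new_counter() returns a new dict each call (immutable default 0).
Step 2: a = {'c': 0}, b = {'c': 42}.
Step 3: a['c'] += 1 = 1. result = 1 + 42 = 43

The answer is 43.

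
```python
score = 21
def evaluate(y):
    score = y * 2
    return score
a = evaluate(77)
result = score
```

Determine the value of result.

Step 1: Global score = 21.
Step 2: evaluate(77) creates local score = 77 * 2 = 154.
Step 3: Global score unchanged because no global keyword. result = 21

The answer is 21.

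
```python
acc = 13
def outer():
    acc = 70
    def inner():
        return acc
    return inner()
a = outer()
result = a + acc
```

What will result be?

Step 1: outer() has local acc = 70. inner() reads from enclosing.
Step 2: outer() returns 70. Global acc = 13 unchanged.
Step 3: result = 70 + 13 = 83

The answer is 83.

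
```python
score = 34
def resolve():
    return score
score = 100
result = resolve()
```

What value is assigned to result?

Step 1: score is first set to 34, then reassigned to 100.
Step 2: resolve() is called after the reassignment, so it looks up the current global score = 100.
Step 3: result = 100

The answer is 100.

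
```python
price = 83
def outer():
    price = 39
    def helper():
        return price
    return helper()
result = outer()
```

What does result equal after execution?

Step 1: price = 83 globally, but outer() defines price = 39 locally.
Step 2: helper() looks up price. Not in local scope, so checks enclosing scope (outer) and finds price = 39.
Step 3: result = 39

The answer is 39.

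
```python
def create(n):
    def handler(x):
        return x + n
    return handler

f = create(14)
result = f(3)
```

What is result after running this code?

Step 1: create(14) creates a closure that captures n = 14.
Step 2: f(3) calls the closure with x = 3, returning 3 + 14 = 17.
Step 3: result = 17

The answer is 17.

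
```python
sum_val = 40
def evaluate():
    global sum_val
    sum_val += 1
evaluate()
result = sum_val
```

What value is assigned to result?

Step 1: sum_val = 40 globally.
Step 2: evaluate() modifies global sum_val: sum_val += 1 = 41.
Step 3: result = 41

The answer is 41.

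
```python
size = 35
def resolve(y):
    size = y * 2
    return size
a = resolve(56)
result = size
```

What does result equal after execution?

Step 1: Global size = 35.
Step 2: resolve(56) creates local size = 56 * 2 = 112.
Step 3: Global size unchanged because no global keyword. result = 35

The answer is 35.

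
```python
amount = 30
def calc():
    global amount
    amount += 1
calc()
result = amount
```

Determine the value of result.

Step 1: amount = 30 globally.
Step 2: calc() modifies global amount: amount += 1 = 31.
Step 3: result = 31

The answer is 31.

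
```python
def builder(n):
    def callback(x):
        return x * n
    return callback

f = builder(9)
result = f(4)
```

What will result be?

Step 1: builder(9) creates a closure capturing n = 9.
Step 2: f(4) computes 4 * 9 = 36.
Step 3: result = 36

The answer is 36.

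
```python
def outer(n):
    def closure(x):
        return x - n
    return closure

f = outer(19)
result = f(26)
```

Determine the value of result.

Step 1: outer(19) creates a closure capturing n = 19.
Step 2: f(26) computes 26 - 19 = 7.
Step 3: result = 7

The answer is 7.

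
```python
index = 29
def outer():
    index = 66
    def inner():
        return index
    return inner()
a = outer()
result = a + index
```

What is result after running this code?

Step 1: outer() has local index = 66. inner() reads from enclosing.
Step 2: outer() returns 66. Global index = 29 unchanged.
Step 3: result = 66 + 29 = 95

The answer is 95.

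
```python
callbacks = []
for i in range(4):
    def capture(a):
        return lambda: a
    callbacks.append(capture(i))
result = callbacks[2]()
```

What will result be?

Step 1: capture(i) creates a new scope capturing a = i at call time.
Step 2: callbacks[2] = capture(2), so its lambda captures a = 2.
Step 3: result = 2 (closure factory fixes late binding)

The answer is 2.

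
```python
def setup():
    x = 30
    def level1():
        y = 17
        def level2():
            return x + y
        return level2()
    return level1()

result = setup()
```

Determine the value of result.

Step 1: x = 30 in setup. y = 17 in level1.
Step 2: level2() reads x = 30 and y = 17 from enclosing scopes.
Step 3: result = 30 + 17 = 47

The answer is 47.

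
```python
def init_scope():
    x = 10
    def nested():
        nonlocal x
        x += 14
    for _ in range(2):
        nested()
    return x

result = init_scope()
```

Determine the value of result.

Step 1: x = 10.
Step 2: nested() is called 2 times in a loop, each adding 14 via nonlocal.
Step 3: x = 10 + 14 * 2 = 38

The answer is 38.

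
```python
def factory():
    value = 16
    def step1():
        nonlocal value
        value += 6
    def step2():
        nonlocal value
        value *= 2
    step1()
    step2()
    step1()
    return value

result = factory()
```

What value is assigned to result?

Step 1: value = 16.
Step 2: step1(): value = 16 + 6 = 22.
Step 3: step2(): value = 22 * 2 = 44.
Step 4: step1(): value = 44 + 6 = 50. result = 50

The answer is 50.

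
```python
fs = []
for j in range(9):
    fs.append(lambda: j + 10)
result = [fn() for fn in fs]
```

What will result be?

Step 1: All lambdas capture j by reference. After the loop, j = 8.
Step 2: Each call returns 8 + 10 = 18.
Step 3: result = [18, 18, 18, 18, 18, 18, 18, 18, 18]

The answer is [18, 18, 18, 18, 18, 18, 18, 18, 18].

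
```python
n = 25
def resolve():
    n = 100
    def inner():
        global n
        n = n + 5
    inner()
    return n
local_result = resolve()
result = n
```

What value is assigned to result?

Step 1: Global n = 25. resolve() creates local n = 100.
Step 2: inner() declares global n and adds 5: global n = 25 + 5 = 30.
Step 3: resolve() returns its local n = 100 (unaffected by inner).
Step 4: result = global n = 30

The answer is 30.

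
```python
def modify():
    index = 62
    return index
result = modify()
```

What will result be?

Step 1: modify() defines index = 62 in its local scope.
Step 2: return index finds the local variable index = 62.
Step 3: result = 62

The answer is 62.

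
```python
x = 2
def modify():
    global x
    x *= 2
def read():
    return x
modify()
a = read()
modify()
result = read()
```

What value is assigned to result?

Step 1: x = 2.
Step 2: First modify(): x = 2 * 2 = 4.
Step 3: Second modify(): x = 4 * 2 = 8.
Step 4: read() returns 8

The answer is 8.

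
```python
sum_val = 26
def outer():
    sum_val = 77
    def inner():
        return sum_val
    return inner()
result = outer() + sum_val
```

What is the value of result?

Step 1: Global sum_val = 26. outer() shadows with sum_val = 77.
Step 2: inner() returns enclosing sum_val = 77. outer() = 77.
Step 3: result = 77 + global sum_val (26) = 103

The answer is 103.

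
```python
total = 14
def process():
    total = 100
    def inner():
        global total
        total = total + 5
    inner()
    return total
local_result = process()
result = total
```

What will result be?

Step 1: Global total = 14. process() creates local total = 100.
Step 2: inner() declares global total and adds 5: global total = 14 + 5 = 19.
Step 3: process() returns its local total = 100 (unaffected by inner).
Step 4: result = global total = 19

The answer is 19.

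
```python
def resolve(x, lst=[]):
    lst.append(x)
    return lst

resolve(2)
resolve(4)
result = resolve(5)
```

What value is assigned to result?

Step 1: Mutable default argument gotcha! The list [] is created once.
Step 2: Each call appends to the SAME list: [2], [2, 4], [2, 4, 5].
Step 3: result = [2, 4, 5]

The answer is [2, 4, 5].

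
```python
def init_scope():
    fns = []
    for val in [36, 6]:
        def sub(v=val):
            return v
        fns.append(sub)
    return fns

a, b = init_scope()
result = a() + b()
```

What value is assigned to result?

Step 1: Default argument v=val captures val at each iteration.
Step 2: a() returns 36 (captured at first iteration), b() returns 6 (captured at second).
Step 3: result = 36 + 6 = 42

The answer is 42.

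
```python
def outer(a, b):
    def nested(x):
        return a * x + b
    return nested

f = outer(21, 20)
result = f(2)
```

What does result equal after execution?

Step 1: outer(21, 20) captures a = 21, b = 20.
Step 2: f(2) computes 21 * 2 + 20 = 62.
Step 3: result = 62

The answer is 62.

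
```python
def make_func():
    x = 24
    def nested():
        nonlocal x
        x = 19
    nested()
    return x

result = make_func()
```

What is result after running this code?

Step 1: make_func() sets x = 24.
Step 2: nested() uses nonlocal to reassign x = 19.
Step 3: result = 19

The answer is 19.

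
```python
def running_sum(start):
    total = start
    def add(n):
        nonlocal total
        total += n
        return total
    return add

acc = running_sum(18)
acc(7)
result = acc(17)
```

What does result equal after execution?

Step 1: running_sum(18) creates closure with total = 18.
Step 2: First acc(7): total = 18 + 7 = 25.
Step 3: Second acc(17): total = 25 + 17 = 42. result = 42

The answer is 42.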